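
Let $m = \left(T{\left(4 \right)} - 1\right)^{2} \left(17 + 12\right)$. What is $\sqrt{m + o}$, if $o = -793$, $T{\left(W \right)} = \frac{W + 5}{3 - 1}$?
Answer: $\frac{i \sqrt{1751}}{2} \approx 20.922 i$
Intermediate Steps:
$T{\left(W \right)} = \frac{5}{2} + \frac{W}{2}$ ($T{\left(W \right)} = \frac{5 + W}{2} = \left(5 + W\right) \frac{1}{2} = \frac{5}{2} + \frac{W}{2}$)
$m = \frac{1421}{4}$ ($m = \left(\left(\frac{5}{2} + \frac{1}{2} \cdot 4\right) - 1\right)^{2} \left(17 + 12\right) = \left(\left(\frac{5}{2} + 2\right) - 1\right)^{2} \cdot 29 = \left(\frac{9}{2} - 1\right)^{2} \cdot 29 = \left(\frac{7}{2}\right)^{2} \cdot 29 = \frac{49}{4} \cdot 29 = \frac{1421}{4} \approx 355.25$)
$\sqrt{m + o} = \sqrt{\frac{1421}{4} - 793} = \sqrt{- \frac{1751}{4}} = \frac{i \sqrt{1751}}{2}$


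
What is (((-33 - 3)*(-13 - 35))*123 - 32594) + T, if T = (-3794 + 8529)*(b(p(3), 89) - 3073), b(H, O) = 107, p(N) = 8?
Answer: -13864060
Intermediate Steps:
T = -14044010 (T = (-3794 + 8529)*(107 - 3073) = 4735*(-2966) = -14044010)
(((-33 - 3)*(-13 - 35))*123 - 32594) + T = (((-33 - 3)*(-13 - 35))*123 - 32594) - 14044010 = (-36*(-48)*123 - 32594) - 14044010 = (1728*123 - 32594) - 14044010 = (212544 - 32594) - 14044010 = 179950 - 14044010 = -13864060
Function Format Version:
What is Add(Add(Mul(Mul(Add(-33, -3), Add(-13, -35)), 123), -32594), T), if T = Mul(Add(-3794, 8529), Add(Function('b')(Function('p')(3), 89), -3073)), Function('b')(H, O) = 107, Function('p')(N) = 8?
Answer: -13864060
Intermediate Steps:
T = -14044010 (T = Mul(Add(-3794, 8529), Add(107, -3073)) = Mul(4735, -2966) = -14044010)
Add(Add(Mul(Mul(Add(-33, -3), Add(-13, -35)), 123), -32594), T) = Add(Add(Mul(Mul(Add(-33, -3), Add(-13, -35)), 123), -32594), -14044010) = Add(Add(Mul(Mul(-36, -48), 123), -32594), -14044010) = Add(Add(Mul(1728, 123), -32594), -14044010) = Add(Add(212544, -32594), -14044010) = Add(179950, -14044010) = -13864060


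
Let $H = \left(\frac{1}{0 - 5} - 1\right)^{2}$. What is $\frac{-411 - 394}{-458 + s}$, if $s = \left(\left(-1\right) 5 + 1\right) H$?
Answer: $\frac{20125}{11594} \approx 1.7358$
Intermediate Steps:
$H = \frac{36}{25}$ ($H = \left(\frac{1}{-5} - 1\right)^{2} = \left(- \frac{1}{5} - 1\right)^{2} = \left(- \frac{6}{5}\right)^{2} = \frac{36}{25} \approx 1.44$)
$s = - \frac{144}{25}$ ($s = \left(\left(-1\right) 5 + 1\right) \frac{36}{25} = \left(-5 + 1\right) \frac{36}{25} = \left(-4\right) \frac{36}{25} = - \frac{144}{25} \approx -5.76$)
$\frac{-411 - 394}{-458 + s} = \frac{-411 - 394}{-458 - \frac{144}{25}} = - \frac{805}{- \frac{11594}{25}} = \left(-805\right) \left(- \frac{25}{11594}\right) = \frac{20125}{11594}$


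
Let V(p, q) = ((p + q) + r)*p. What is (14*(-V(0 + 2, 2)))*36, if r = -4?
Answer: 0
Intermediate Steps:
V(p, q) = p*(-4 + p + q) (V(p, q) = ((p + q) - 4)*p = (-4 + p + q)*p = p*(-4 + p + q))
(14*(-V(0 + 2, 2)))*36 = (14*(-(0 + 2)*(-4 + (0 + 2) + 2)))*36 = (14*(-2*(-4 + 2 + 2)))*36 = (14*(-2*0))*36 = (14*(-1*0))*36 = (14*0)*36 = 0*36 = 0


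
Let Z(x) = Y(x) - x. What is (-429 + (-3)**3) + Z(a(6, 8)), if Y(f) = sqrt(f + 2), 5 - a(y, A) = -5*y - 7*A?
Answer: -547 + sqrt(93) ≈ -537.36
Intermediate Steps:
a(y, A) = 5 + 5*y + 7*A (a(y, A) = 5 - (-5*y - 7*A) = 5 - (-7*A - 5*y) = 5 + (5*y + 7*A) = 5 + 5*y + 7*A)
Y(f) = sqrt(2 + f)
Z(x) = sqrt(2 + x) - x
(-429 + (-3)**3) + Z(a(6, 8)) = (-429 + (-3)**3) + (sqrt(2 + (5 + 5*6 + 7*8)) - (5 + 5*6 + 7*8)) = (-429 - 27) + (sqrt(2 + (5 + 30 + 56)) - (5 + 30 + 56)) = -456 + (sqrt(2 + 91) - 1*91) = -456 + (sqrt(93) - 91) = -456 + (-91 + sqrt(93)) = -547 + sqrt(93)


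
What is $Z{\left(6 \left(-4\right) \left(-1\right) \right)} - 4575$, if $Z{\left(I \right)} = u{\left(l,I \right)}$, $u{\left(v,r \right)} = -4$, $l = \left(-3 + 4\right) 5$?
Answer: $-4579$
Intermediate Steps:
$l = 5$ ($l = 1 \cdot 5 = 5$)
$Z{\left(I \right)} = -4$
$Z{\left(6 \left(-4\right) \left(-1\right) \right)} - 4575 = -4 - 4575 = -4579$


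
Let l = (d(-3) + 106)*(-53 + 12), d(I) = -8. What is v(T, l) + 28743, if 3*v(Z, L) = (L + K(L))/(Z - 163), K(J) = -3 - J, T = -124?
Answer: 8249242/287 ≈ 28743.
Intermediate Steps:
l = -4018 (l = (-8 + 106)*(-53 + 12) = 98*(-41) = -4018)
v(Z, L) = -1/(-163 + Z) (v(Z, L) = ((L + (-3 - L))/(Z - 163))/3 = (-3/(-163 + Z))/3 = -1/(-163 + Z))
v(T, l) + 28743 = -1/(-163 - 124) + 28743 = -1/(-287) + 28743 = -1*(-1/287) + 28743 = 1/287 + 28743 = 8249242/287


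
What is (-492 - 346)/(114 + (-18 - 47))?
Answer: -838/49 ≈ -17.102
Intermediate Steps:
(-492 - 346)/(114 + (-18 - 47)) = -838/(114 - 65) = -838/49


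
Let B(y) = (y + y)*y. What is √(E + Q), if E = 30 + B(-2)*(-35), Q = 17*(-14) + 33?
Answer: I*√455 ≈ 21.331*I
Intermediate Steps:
Q = -205 (Q = -238 + 33 = -205)
B(y) = 2*y² (B(y) = (2*y)*y = 2*y²)
E = -250 (E = 30 + (2*(-2)²)*(-35) = 30 + (2*4)*(-35) = 30 + 8*(-35) = 30 - 280 = -250)
√(E + Q) = √(-250 - 205) = √(-455) = I*√455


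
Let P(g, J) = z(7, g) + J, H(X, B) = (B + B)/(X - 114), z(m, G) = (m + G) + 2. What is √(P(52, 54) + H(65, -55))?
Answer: √5745/7 ≈ 10.828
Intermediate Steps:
z(m, G) = 2 + G + m (z(m, G) = (G + m) + 2 = 2 + G + m)
H(X, B) = 2*B/(-114 + X) (H(X, B) = (2*B)/(-114 + X) = 2*B/(-114 + X))
P(g, J) = 9 + J + g (P(g, J) = (2 + g + 7) + J = (9 + g) + J = 9 + J + g)
√(P(52, 54) + H(65, -55)) = √((9 + 54 + 52) + 2*(-55)/(-114 + 65)) = √(115 + 2*(-55)/(-49)) = √(115 + 2*(-55)*(-1/49)) = √(115 + 110/49) = √(5745/49) = √5745/7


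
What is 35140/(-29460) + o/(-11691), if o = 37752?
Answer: -8461087/1913427 ≈ -4.4220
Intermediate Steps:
35140/(-29460) + o/(-11691) = 35140/(-29460) + 37752/(-11691) = 35140*(-1/29460) + 37752*(-1/11691) = -1757/1473 - 12584/3897 = -8461087/1913427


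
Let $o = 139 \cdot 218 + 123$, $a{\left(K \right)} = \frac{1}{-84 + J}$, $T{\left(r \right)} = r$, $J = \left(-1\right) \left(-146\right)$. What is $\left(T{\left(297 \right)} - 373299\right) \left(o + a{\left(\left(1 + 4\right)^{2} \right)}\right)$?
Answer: $- \frac{351806347851}{31} \approx -1.1349 \cdot 10^{10}$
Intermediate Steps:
$J = 146$
$a{\left(K \right)} = \frac{1}{62}$ ($a{\left(K \right)} = \frac{1}{-84 + 146} = \frac{1}{62}$)
$o = 30425$ ($o = 30302 + 123 = 30425$)
$\left(T{\left(297 \right)} - 373299\right) \left(o + a{\left(\left(1 + 4\right)^{2} \right)}\right) = \left(297 - 373299\right) \left(30425 + \frac{1}{62}\right) = \left(-373002\right) \frac{1886351}{62} = - \frac{351806347851}{31}$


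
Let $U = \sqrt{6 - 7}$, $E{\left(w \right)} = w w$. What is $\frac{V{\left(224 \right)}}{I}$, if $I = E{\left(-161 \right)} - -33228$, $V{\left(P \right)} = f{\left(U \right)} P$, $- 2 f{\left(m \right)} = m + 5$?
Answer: $- \frac{560}{59149} - \frac{112 i}{59149} \approx -0.0094676 - 0.0018935 i$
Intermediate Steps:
$E{\left(w \right)} = w^{2}$
$U = i$ ($U = \sqrt{-1} = i \approx 1.0 i$)
$f{\left(m \right)} = - \frac{5}{2} - \frac{m}{2}$ ($f{\left(m \right)} = - \frac{m + 5}{2} = - \frac{5 + m}{2} = - \frac{5}{2} - \frac{m}{2}$)
$V{\left(P \right)} = P \left(- \frac{5}{2} - \frac{i}{2}\right)$ ($V{\left(P \right)} = \left(- \frac{5}{2} - \frac{i}{2}\right) P = P \left(- \frac{5}{2} - \frac{i}{2}\right)$)
$I = 59149$ ($I = \left(-161\right)^{2} - -33228 = 25921 + 33228 = 59149$)
$\frac{V{\left(224 \right)}}{I} = \frac{\left(- \frac{1}{2}\right) 224 \left(5 + i\right)}{59149} = \left(-560 - 112 i\right) \frac{1}{59149} = - \frac{560}{59149} - \frac{112 i}{59149}$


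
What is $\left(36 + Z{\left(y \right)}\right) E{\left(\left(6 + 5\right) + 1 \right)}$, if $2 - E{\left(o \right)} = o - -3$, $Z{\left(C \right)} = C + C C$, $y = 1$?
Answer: $-494$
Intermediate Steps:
$Z{\left(C \right)} = C + C^{2}$
$E{\left(o \right)} = -1 - o$ ($E{\left(o \right)} = 2 - \left(o - -3\right) = 2 - \left(o + 3\right) = 2 - \left(3 + o\right) = -1 - o$)
$\left(36 + Z{\left(y \right)}\right) E{\left(\left(6 + 5\right) + 1 \right)} = \left(36 + 1 \left(1 + 1\right)\right) \left(-1 - \left(\left(6 + 5\right) + 1\right)\right) = \left(36 + 1 \cdot 2\right) \left(-1 - \left(11 + 1\right)\right) = \left(36 + 2\right) \left(-1 - 12\right) = 38 \left(-1 - 12\right) = 38 \left(-13\right) = -494$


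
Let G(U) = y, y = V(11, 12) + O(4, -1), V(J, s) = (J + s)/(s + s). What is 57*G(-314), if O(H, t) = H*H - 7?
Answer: 4541/8 ≈ 567.63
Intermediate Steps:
O(H, t) = -7 + H² (O(H, t) = H² - 7 = -7 + H²)
V(J, s) = (J + s)/(2*s) (V(J, s) = (J + s)/((2*s)) = (J + s)*(1/(2*s)) = (J + s)/(2*s))
y = 239/24 (y = (½)*(11 + 12)/12 + (-7 + 4²) = (½)*(1/12)*23 + (-7 + 16) = 23/24 + 9 = 239/24 ≈ 9.9583)
G(U) = 239/24
57*G(-314) = 57*(239/24) = 4541/8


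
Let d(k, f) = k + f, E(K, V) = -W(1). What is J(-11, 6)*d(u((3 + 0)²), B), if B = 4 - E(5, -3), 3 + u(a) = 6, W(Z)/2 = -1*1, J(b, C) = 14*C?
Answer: 420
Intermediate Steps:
W(Z) = -2 (W(Z) = 2*(-1*1) = 2*(-1) = -2)
u(a) = 3 (u(a) = -3 + 6 = 3)
E(K, V) = 2 (E(K, V) = -1*(-2) = 2)
B = 2 (B = 4 - 1*2 = 4 - 2 = 2)
d(k, f) = f + k
J(-11, 6)*d(u((3 + 0)²), B) = (14*6)*(2 + 3) = 84*5 = 420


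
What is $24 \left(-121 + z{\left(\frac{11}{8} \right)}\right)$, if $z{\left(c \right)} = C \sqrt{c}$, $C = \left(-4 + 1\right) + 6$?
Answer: $-2904 + 18 \sqrt{22} \approx -2819.6$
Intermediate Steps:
$C = 3$ ($C = -3 + 6 = 3$)
$z{\left(c \right)} = 3 \sqrt{c}$
$24 \left(-121 + z{\left(\frac{11}{8} \right)}\right) = 24 \left(-121 + 3 \sqrt{\frac{11}{8}}\right) = 24 \left(-121 + 3 \frac{\sqrt{22}}{4}\right) = 24 \left(-121 + \frac{3 \sqrt{22}}{4}\right) = -2904 + 18 \sqrt{22}$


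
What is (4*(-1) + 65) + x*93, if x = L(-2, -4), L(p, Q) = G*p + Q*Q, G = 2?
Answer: 1177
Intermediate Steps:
L(p, Q) = Q**2 + 2*p (L(p, Q) = 2*p + Q*Q = 2*p + Q**2 = Q**2 + 2*p)
x = 12 (x = (-4)**2 + 2*(-2) = 16 - 4 = 12)
(4*(-1) + 65) + x*93 = (4*(-1) + 65) + 12*93 = (-4 + 65) + 1116 = 61 + 1116 = 1177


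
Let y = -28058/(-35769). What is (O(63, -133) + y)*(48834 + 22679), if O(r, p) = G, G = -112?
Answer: -284483719910/35769 ≈ -7.9534e+6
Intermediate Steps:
O(r, p) = -112
y = 28058/35769 (y = -28058*(-1/35769) = 28058/35769 ≈ 0.78442)
(O(63, -133) + y)*(48834 + 22679) = (-112 + 28058/35769)*(48834 + 22679) = -3978070/35769*71513 = -284483719910/35769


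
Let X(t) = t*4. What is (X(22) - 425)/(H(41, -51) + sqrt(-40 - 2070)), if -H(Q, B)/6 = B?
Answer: -51561/47873 + 337*I*sqrt(2110)/95746 ≈ -1.077 + 0.16168*I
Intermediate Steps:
H(Q, B) = -6*B
X(t) = 4*t
(X(22) - 425)/(H(41, -51) + sqrt(-40 - 2070)) = (4*22 - 425)/(-6*(-51) + sqrt(-40 - 2070)) = (88 - 425)/(306 + sqrt(-2110)) = -337/(306 + I*sqrt(2110))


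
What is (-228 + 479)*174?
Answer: 43674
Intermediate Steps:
(-228 + 479)*174 = 251*174 = 43674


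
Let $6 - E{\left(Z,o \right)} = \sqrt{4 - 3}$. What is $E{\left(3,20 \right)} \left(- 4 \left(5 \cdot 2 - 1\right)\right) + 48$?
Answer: $-132$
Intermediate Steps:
$E{\left(Z,o \right)} = 5$ ($E{\left(Z,o \right)} = 6 - \sqrt{4 - 3} = 6 - \sqrt{1} = 6 - 1 = 5$)
$E{\left(3,20 \right)} \left(- 4 \left(5 \cdot 2 - 1\right)\right) + 48 = 5 \left(- 4 \left(5 \cdot 2 - 1\right)\right) + 48 = 5 \left(- 4 \left(10 - 1\right)\right) + 48 = 5 \left(\left(-4\right) 9\right) + 48 = 5 \left(-36\right) + 48 = -180 + 48 = -132$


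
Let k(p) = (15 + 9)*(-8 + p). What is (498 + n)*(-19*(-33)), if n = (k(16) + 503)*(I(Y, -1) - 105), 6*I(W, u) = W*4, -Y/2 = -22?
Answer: -32660639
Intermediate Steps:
Y = 44 (Y = -2*(-22) = 44)
I(W, u) = 2*W/3 (I(W, u) = (W*4)/6 = (4*W)/6 = 2*W/3)
k(p) = -192 + 24*p (k(p) = 24*(-8 + p) = -192 + 24*p)
n = -157765/3 (n = ((-192 + 24*16) + 503)*((⅔)*44 - 105) = ((-192 + 384) + 503)*(88/3 - 105) = (192 + 503)*(-227/3) = 695*(-227/3) = -157765/3 ≈ -52588.)
(498 + n)*(-19*(-33)) = (498 - 157765/3)*(-19*(-33)) = -156271/3*627 = -32660639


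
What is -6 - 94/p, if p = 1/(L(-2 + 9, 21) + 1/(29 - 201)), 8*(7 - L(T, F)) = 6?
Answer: -25497/43 ≈ -592.95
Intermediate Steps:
L(T, F) = 25/4 (L(T, F) = 7 - ⅛*6 = 7 - ¾ = 25/4)
p = 86/537 (p = 1/(25/4 + 1/(29 - 201)) = 1/(25/4 + 1/(-172)) = 1/(25/4 - 1/172) = 1/(537/86) = 86/537 ≈ 0.16015)
-6 - 94/p = -6 - 94/86/537 = -6 - 94*537/86 = -6 - 25239/43 = -25497/43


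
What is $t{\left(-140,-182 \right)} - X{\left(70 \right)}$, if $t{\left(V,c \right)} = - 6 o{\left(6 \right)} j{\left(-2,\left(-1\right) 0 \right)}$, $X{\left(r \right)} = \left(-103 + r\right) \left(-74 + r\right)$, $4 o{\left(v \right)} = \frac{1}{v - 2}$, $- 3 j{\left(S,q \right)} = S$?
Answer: $- \frac{529}{4} \approx -132.25$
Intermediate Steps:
$j{\left(S,q \right)} = - \frac{S}{3}$
$o{\left(v \right)} = \frac{1}{4 \left(-2 + v\right)}$ ($o{\left(v \right)} = \frac{1}{4 \left(v - 2\right)} = \frac{1}{4 \left(-2 + v\right)}$)
$t{\left(V,c \right)} = - \frac{1}{4}$ ($t{\left(V,c \right)} = - 6 \frac{1}{4 \left(-2 + 6\right)} \left(\left(- \frac{1}{3}\right) \left(-2\right)\right) = - 6 \frac{1}{4 \cdot 4} \cdot \frac{2}{3} = - 6 \cdot \frac{1}{4} \cdot \frac{1}{4} \cdot \frac{2}{3} = \left(-6\right) \frac{1}{16} \cdot \frac{2}{3} = \left(- \frac{3}{8}\right) \frac{2}{3} = - \frac{1}{4}$)
$t{\left(-140,-182 \right)} - X{\left(70 \right)} = - \frac{1}{4} - \left(7622 + 70^{2} - 12390\right) = - \frac{1}{4} - \left(7622 + 4900 - 12390\right) = - \frac{1}{4} - 132 = - \frac{529}{4}$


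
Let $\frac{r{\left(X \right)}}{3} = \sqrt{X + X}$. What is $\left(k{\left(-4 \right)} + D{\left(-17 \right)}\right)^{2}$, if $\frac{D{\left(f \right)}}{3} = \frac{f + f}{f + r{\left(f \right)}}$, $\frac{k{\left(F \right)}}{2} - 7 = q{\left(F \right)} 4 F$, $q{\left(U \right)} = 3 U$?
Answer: $\frac{8 \left(- 9575 i + 120594 \sqrt{34}\right)}{- i + 6 \sqrt{34}} \approx 1.6072 \cdot 10^{5} + 2404.5 i$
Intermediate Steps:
$k{\left(F \right)} = 14 + 24 F^{2}$ ($k{\left(F \right)} = 14 + 2 \cdot 3 F 4 F = 14 + 2 \cdot 12 F F = 14 + 2 \cdot 12 F^{2} = 14 + 24 F^{2}$)
$r{\left(X \right)} = 3 \sqrt{2} \sqrt{X}$ ($r{\left(X \right)} = 3 \sqrt{X + X} = 3 \sqrt{2 X} = 3 \sqrt{2} \sqrt{X}$)
$D{\left(f \right)} = \frac{6 f}{f + 3 \sqrt{2} \sqrt{f}}$ ($D{\left(f \right)} = 3 \frac{f + f}{f + 3 \sqrt{2} \sqrt{f}} = 3 \frac{2 f}{f + 3 \sqrt{2} \sqrt{f}} = \frac{6 f}{f + 3 \sqrt{2} \sqrt{f}}$)
$\left(k{\left(-4 \right)} + D{\left(-17 \right)}\right)^{2} = \left(\left(14 + 24 \left(-4\right)^{2}\right) + 6 \left(-17\right) \frac{1}{-17 + 3 \sqrt{2} \sqrt{-17}}\right)^{2} = \left(\left(14 + 24 \cdot 16\right) + 6 \left(-17\right) \frac{1}{-17 + 3 \sqrt{2} i \sqrt{17}}\right)^{2} = \left(\left(14 + 384\right) + 6 \left(-17\right) \frac{1}{-17 + 3 i \sqrt{34}}\right)^{2} = \left(398 - \frac{102}{-17 + 3 i \sqrt{34}}\right)^{2}$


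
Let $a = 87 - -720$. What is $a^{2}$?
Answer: $651249$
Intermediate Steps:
$a = 807$ ($a = 87 + 720 = 807$)
$a^{2} = 807^{2} = 651249$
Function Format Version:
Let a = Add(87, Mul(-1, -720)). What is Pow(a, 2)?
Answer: 651249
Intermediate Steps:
a = 807 (a = Add(87, 720) = 807)
Pow(a, 2) = Pow(807, 2) = 651249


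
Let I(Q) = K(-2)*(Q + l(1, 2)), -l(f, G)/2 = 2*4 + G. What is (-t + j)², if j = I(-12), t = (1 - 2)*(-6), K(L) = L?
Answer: 3364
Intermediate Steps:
l(f, G) = -16 - 2*G (l(f, G) = -2*(2*4 + G) = -2*(8 + G) = -16 - 2*G)
I(Q) = 40 - 2*Q (I(Q) = -2*(Q + (-16 - 2*2)) = -2*(Q + (-16 - 4)) = -2*(Q - 20) = -2*(-20 + Q) = 40 - 2*Q)
t = 6 (t = -1*(-6) = 6)
j = 64 (j = 40 - 2*(-12) = 40 + 24 = 64)
(-t + j)² = (-1*6 + 64)² = (-6 + 64)² = 58² = 3364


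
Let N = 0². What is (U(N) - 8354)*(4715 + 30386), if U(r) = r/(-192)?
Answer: -293233754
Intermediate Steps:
N = 0
U(r) = -r/192 (U(r) = r*(-1/192) = -r/192)
(U(N) - 8354)*(4715 + 30386) = (-1/192*0 - 8354)*(4715 + 30386) = (0 - 8354)*35101 = -8354*35101 = -293233754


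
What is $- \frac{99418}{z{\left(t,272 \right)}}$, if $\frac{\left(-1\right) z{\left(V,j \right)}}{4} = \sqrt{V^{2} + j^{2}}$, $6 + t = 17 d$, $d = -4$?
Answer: $\frac{49709 \sqrt{19865}}{79460} \approx 88.172$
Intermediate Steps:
$t = -74$ ($t = -6 + 17 \left(-4\right) = -6 - 68 = -74$)
$z{\left(V,j \right)} = - 4 \sqrt{V^{2} + j^{2}}$
$- \frac{99418}{z{\left(t,272 \right)}} = - \frac{99418}{\left(-4\right) \sqrt{\left(-74\right)^{2} + 272^{2}}} = - \frac{99418}{\left(-4\right) \sqrt{5476 + 73984}} = - \frac{99418}{\left(-4\right) \sqrt{79460}} = - \frac{99418}{\left(-4\right) 2 \sqrt{19865}} = - \frac{99418}{\left(-8\right) \sqrt{19865}} = - 99418 \left(- \frac{\sqrt{19865}}{158920}\right) = \frac{49709 \sqrt{19865}}{79460}$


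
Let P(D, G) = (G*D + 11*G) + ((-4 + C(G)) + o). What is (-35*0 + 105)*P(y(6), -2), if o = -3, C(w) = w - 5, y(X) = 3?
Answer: -4410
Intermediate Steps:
C(w) = -5 + w
P(D, G) = -12 + 12*G + D*G (P(D, G) = (G*D + 11*G) + ((-4 + (-5 + G)) - 3) = (D*G + 11*G) + ((-9 + G) - 3) = (11*G + D*G) + (-12 + G) = -12 + 12*G + D*G)
(-35*0 + 105)*P(y(6), -2) = (-35*0 + 105)*(-12 + 12*(-2) + 3*(-2)) = (0 + 105)*(-12 - 24 - 6) = 105*(-42) = -4410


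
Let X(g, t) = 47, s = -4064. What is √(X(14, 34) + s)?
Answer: I*√4017 ≈ 63.38*I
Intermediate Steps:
√(X(14, 34) + s) = √(47 - 4064) = √(-4017) = I*√4017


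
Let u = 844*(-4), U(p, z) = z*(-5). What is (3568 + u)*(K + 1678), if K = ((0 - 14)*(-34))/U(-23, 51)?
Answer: 1609088/5 ≈ 3.2182e+5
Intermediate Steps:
U(p, z) = -5*z
u = -3376
K = -28/15 (K = ((0 - 14)*(-34))/((-5*51)) = -14*(-34)/(-255) = 476*(-1/255) = -28/15 ≈ -1.8667)
(3568 + u)*(K + 1678) = (3568 - 3376)*(-28/15 + 1678) = 192*(25142/15) = 1609088/5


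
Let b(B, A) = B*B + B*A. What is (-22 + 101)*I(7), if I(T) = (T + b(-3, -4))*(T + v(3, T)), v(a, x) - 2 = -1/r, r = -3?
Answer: 61936/3 ≈ 20645.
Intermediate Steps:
b(B, A) = B² + A*B
v(a, x) = 7/3 (v(a, x) = 2 - 1/(-3) = 2 - 1*(-⅓) = 2 + ⅓ = 7/3)
I(T) = (21 + T)*(7/3 + T) (I(T) = (T - 3*(-4 - 3))*(T + 7/3) = (T - 3*(-7))*(7/3 + T) = (T + 21)*(7/3 + T) = (21 + T)*(7/3 + T))
(-22 + 101)*I(7) = (-22 + 101)*(49 + 7² + (70/3)*7) = 79*(49 + 49 + 490/3) = 79*(784/3) = 61936/3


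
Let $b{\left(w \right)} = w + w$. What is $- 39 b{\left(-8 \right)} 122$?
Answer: $76128$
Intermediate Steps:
$b{\left(w \right)} = 2 w$
$- 39 b{\left(-8 \right)} 122 = - 39 \cdot 2 \left(-8\right) 122 = - 39 \left(-16\right) 122 = - \left(-624\right) 122 = \left(-1\right) \left(-76128\right) = 76128$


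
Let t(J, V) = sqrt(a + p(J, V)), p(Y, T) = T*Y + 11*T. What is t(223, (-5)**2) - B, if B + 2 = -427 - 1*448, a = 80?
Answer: 877 + sqrt(5930) ≈ 954.01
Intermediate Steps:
p(Y, T) = 11*T + T*Y
t(J, V) = sqrt(80 + V*(11 + J))
B = -877 (B = -2 + (-427 - 1*448) = -2 + (-427 - 448) = -2 - 875 = -877)
t(223, (-5)**2) - B = sqrt(80 + (-5)**2*(11 + 223)) - 1*(-877) = sqrt(80 + 25*234) + 877 = sqrt(80 + 5850) + 877 = sqrt(5930) + 877 = 877 + sqrt(5930)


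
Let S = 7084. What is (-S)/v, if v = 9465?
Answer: -7084/9465 ≈ -0.74844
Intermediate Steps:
(-S)/v = -1*7084/9465 = -7084*1/9465 = -7084/9465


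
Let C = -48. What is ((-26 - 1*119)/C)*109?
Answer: 15805/48 ≈ 329.27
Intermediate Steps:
((-26 - 1*119)/C)*109 = ((-26 - 1*119)/(-48))*109 = ((-26 - 119)*(-1/48))*109 = -145*(-1/48)*109 = (145/48)*109 = 15805/48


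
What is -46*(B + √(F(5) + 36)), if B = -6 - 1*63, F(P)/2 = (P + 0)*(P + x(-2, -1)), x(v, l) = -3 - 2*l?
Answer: 3174 - 92*√19 ≈ 2773.0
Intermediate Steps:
F(P) = 2*P*(-1 + P) (F(P) = 2*((P + 0)*(P + (-3 - 2*(-1)))) = 2*(P*(P + (-3 + 2))) = 2*(P*(P - 1)) = 2*(P*(-1 + P)) = 2*P*(-1 + P))
B = -69 (B = -6 - 63 = -69)
-46*(B + √(F(5) + 36)) = -46*(-69 + √(2*5*(-1 + 5) + 36)) = -46*(-69 + √(2*5*4 + 36)) = -46*(-69 + √(40 + 36)) = -46*(-69 + √76) = -46*(-69 + 2*√19) = 3174 - 92*√19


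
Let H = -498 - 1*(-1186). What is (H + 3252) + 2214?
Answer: 6154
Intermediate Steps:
H = 688 (H = -498 + 1186 = 688)
(H + 3252) + 2214 = (688 + 3252) + 2214 = 3940 + 2214 = 6154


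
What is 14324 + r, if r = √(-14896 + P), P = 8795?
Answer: 14324 + I*√6101 ≈ 14324.0 + 78.109*I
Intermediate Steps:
r = I*√6101 (r = √(-14896 + 8795) = √(-6101) = I*√6101 ≈ 78.109*I)
14324 + r = 14324 + I*√6101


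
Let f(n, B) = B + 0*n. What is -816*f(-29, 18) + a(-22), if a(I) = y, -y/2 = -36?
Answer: -14616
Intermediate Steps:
y = 72 (y = -2*(-36) = 72)
f(n, B) = B (f(n, B) = B + 0 = B)
a(I) = 72
-816*f(-29, 18) + a(-22) = -816*18 + 72 = -14688 + 72 = -14616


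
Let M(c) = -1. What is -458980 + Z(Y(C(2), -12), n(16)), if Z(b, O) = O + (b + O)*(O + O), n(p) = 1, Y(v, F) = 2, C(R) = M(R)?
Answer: -458973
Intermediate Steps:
C(R) = -1
Z(b, O) = O + 2*O*(O + b) (Z(b, O) = O + (O + b)*(2*O) = O + 2*O*(O + b))
-458980 + Z(Y(C(2), -12), n(16)) = -458980 + 1*(1 + 2*1 + 2*2) = -458980 + 1*(1 + 2 + 4) = -458980 + 1*7 = -458980 + 7 = -458973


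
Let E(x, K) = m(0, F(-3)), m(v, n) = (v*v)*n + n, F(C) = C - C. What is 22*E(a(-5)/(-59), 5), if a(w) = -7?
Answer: 0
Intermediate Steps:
F(C) = 0
m(v, n) = n + n*v² (m(v, n) = v²*n + n = n*v² + n = n + n*v²)
E(x, K) = 0 (E(x, K) = 0*(1 + 0²) = 0*(1 + 0) = 0*1 = 0)
22*E(a(-5)/(-59), 5) = 22*0 = 0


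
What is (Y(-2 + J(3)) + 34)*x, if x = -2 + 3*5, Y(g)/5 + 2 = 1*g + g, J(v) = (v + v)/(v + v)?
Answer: 182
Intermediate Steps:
J(v) = 1 (J(v) = (2*v)/((2*v)) = (2*v)*(1/(2*v)) = 1)
Y(g) = -10 + 10*g (Y(g) = -10 + 5*(1*g + g) = -10 + 5*(g + g) = -10 + 5*(2*g) = -10 + 10*g)
x = 13 (x = -2 + 15 = 13)
(Y(-2 + J(3)) + 34)*x = ((-10 + 10*(-2 + 1)) + 34)*13 = ((-10 + 10*(-1)) + 34)*13 = ((-10 - 10) + 34)*13 = (-20 + 34)*13 = 14*13 = 182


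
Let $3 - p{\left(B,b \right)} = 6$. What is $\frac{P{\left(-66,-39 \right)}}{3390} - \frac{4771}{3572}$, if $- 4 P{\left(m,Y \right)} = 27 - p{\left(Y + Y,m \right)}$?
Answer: $- \frac{135004}{100909} \approx -1.3379$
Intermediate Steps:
$p{\left(B,b \right)} = -3$ ($p{\left(B,b \right)} = 3 - 6 = -3$)
$P{\left(m,Y \right)} = - \frac{15}{2}$ ($P{\left(m,Y \right)} = - \frac{27 - -3}{4} = - \frac{27 + 3}{4} = \left(- \frac{1}{4}\right) 30 = - \frac{15}{2}$)
$\frac{P{\left(-66,-39 \right)}}{3390} - \frac{4771}{3572} = - \frac{15}{2 \cdot 3390} - \frac{4771}{3572} = \left(- \frac{15}{2}\right) \frac{1}{3390} - \frac{4771}{3572} = - \frac{1}{452} - \frac{4771}{3572} = - \frac{135004}{100909}$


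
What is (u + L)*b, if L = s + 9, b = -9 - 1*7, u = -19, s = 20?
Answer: -160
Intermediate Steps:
b = -16 (b = -9 - 7 = -16)
L = 29 (L = 20 + 9 = 29)
(u + L)*b = (-19 + 29)*(-16) = 10*(-16) = -160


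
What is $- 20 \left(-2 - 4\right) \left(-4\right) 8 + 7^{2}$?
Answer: $-3791$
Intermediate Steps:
$- 20 \left(-2 - 4\right) \left(-4\right) 8 + 7^{2} = - 20 \left(-6\right) \left(-4\right) 8 + 49 = - 20 \cdot 24 \cdot 8 + 49 = \left(-20\right) 192 + 49 = -3840 + 49 = -3791$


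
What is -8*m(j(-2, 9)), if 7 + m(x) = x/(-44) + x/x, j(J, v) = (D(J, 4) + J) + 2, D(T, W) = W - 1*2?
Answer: 532/11 ≈ 48.364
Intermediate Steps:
D(T, W) = -2 + W (D(T, W) = W - 2 = -2 + W)
j(J, v) = 4 + J (j(J, v) = ((-2 + 4) + J) + 2 = (2 + J) + 2 = 4 + J)
m(x) = -6 - x/44 (m(x) = -7 + (x/(-44) + x/x) = -7 + (x*(-1/44) + 1) = -7 + (-x/44 + 1) = -7 + (1 - x/44) = -6 - x/44)
-8*m(j(-2, 9)) = -8*(-6 - (4 - 2)/44) = -8*(-6 - 1/44*2) = -8*(-6 - 1/22) = -8*(-133/22) = 532/11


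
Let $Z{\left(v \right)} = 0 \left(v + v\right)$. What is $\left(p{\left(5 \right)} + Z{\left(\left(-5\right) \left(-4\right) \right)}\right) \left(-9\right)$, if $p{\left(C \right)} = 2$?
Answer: $-18$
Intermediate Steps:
$Z{\left(v \right)} = 0$ ($Z{\left(v \right)} = 0 \cdot 2 v = 0$)
$\left(p{\left(5 \right)} + Z{\left(\left(-5\right) \left(-4\right) \right)}\right) \left(-9\right) = \left(2 + 0\right) \left(-9\right) = 2 \left(-9\right) = -18$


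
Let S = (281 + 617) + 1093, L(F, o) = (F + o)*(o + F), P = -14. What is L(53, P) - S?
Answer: -470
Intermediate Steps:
L(F, o) = (F + o)² (L(F, o) = (F + o)*(F + o) = (F + o)²)
S = 1991 (S = 898 + 1093 = 1991)
L(53, P) - S = (53 - 14)² - 1*1991 = 39² - 1991 = 1521 - 1991 = -470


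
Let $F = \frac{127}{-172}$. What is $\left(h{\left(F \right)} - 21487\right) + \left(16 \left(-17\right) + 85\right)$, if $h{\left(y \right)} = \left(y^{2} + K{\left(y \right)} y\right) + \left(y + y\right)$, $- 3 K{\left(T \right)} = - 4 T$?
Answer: $- \frac{1923629009}{88752} \approx -21674.0$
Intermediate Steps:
$K{\left(T \right)} = \frac{4 T}{3}$ ($K{\left(T \right)} = - \frac{\left(-4\right) T}{3} = \frac{4 T}{3}$)
$F = - \frac{127}{172}$ ($F = 127 \left(- \frac{1}{172}\right) = - \frac{127}{172} \approx -0.73837$)
$h{\left(y \right)} = 2 y + \frac{7 y^{2}}{3}$ ($h{\left(y \right)} = \left(y^{2} + \frac{4 y}{3} y\right) + \left(y + y\right) = \left(y^{2} + \frac{4 y^{2}}{3}\right) + 2 y = \frac{7 y^{2}}{3} + 2 y = 2 y + \frac{7 y^{2}}{3}$)
$\left(h{\left(F \right)} - 21487\right) + \left(16 \left(-17\right) + 85\right) = \left(\frac{1}{3} \left(- \frac{127}{172}\right) \left(6 + 7 \left(- \frac{127}{172}\right)\right) - 21487\right) + \left(16 \left(-17\right) + 85\right) = \left(\frac{1}{3} \left(- \frac{127}{172}\right) \left(6 - \frac{889}{172}\right) - 21487\right) + \left(-272 + 85\right) = \left(\frac{1}{3} \left(- \frac{127}{172}\right) \frac{143}{172} - 21487\right) - 187 = \left(- \frac{18161}{88752} - 21487\right) - 187 = - \frac{1907032385}{88752} - 187 = - \frac{1923629009}{88752}$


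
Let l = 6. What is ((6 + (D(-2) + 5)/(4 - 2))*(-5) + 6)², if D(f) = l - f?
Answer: 12769/4 ≈ 3192.3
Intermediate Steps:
D(f) = 6 - f
((6 + (D(-2) + 5)/(4 - 2))*(-5) + 6)² = ((6 + ((6 - 1*(-2)) + 5)/(4 - 2))*(-5) + 6)² = ((6 + ((6 + 2) + 5)/2)*(-5) + 6)² = ((6 + (8 + 5)*(½))*(-5) + 6)² = ((6 + 13*(½))*(-5) + 6)² = ((6 + 13/2)*(-5) + 6)² = ((25/2)*(-5) + 6)² = (-125/2 + 6)² = (-113/2)² = 12769/4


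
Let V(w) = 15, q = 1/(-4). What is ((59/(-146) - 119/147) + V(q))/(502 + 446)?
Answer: 42269/2906568 ≈ 0.014543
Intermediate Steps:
q = -¼ (q = -¼*1 = -¼ ≈ -0.25000)
((59/(-146) - 119/147) + V(q))/(502 + 446) = ((59/(-146) - 119/147) + 15)/(502 + 446) = ((59*(-1/146) - 119*1/147) + 15)/948 = ((-59/146 - 17/21) + 15)*(1/948) = (-3721/3066 + 15)*(1/948) = (42269/3066)*(1/948) = 42269/2906568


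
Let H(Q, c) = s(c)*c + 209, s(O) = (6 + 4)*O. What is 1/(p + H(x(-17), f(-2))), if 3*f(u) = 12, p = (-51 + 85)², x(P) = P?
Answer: 1/1525 ≈ 0.00065574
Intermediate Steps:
s(O) = 10*O
p = 1156 (p = 34² = 1156)
f(u) = 4 (f(u) = (⅓)*12 = 4)
H(Q, c) = 209 + 10*c² (H(Q, c) = (10*c)*c + 209 = 10*c² + 209 = 209 + 10*c²)
1/(p + H(x(-17), f(-2))) = 1/(1156 + (209 + 10*4²)) = 1/(1156 + (209 + 10*16)) = 1/(1156 + (209 + 160)) = 1/(1156 + 369) = 1/1525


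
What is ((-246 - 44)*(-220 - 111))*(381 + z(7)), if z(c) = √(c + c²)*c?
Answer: 36572190 + 1343860*√14 ≈ 4.1600e+7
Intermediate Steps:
z(c) = c*√(c + c²)
((-246 - 44)*(-220 - 111))*(381 + z(7)) = ((-246 - 44)*(-220 - 111))*(381 + 7*√(7*(1 + 7))) = (-290*(-331))*(381 + 7*√(7*8)) = 95990*(381 + 7*√56) = 95990*(381 + 7*(2*√14)) = 95990*(381 + 14*√14) = 36572190 + 1343860*√14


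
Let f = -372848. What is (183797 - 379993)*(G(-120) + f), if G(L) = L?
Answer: 73174829728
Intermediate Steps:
(183797 - 379993)*(G(-120) + f) = (183797 - 379993)*(-120 - 372848) = -196196*(-372968) = 73174829728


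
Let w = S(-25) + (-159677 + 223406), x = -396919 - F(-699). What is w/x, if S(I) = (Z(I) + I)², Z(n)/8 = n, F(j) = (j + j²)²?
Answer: -114354/238048758523 ≈ -4.8038e-7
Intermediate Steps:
Z(n) = 8*n
S(I) = 81*I² (S(I) = (8*I + I)² = (9*I)² = 81*I²)
x = -238048758523 (x = -396919 - (-699)²*(1 - 699)² = -396919 - 488601*(-698)² = -396919 - 488601*487204 = -396919 - 1*238048361604 = -396919 - 238048361604 = -238048758523)
w = 114354 (w = 81*(-25)² + (-159677 + 223406) = 81*625 + 63729 = 50625 + 63729 = 114354)
w/x = 114354/(-238048758523) = 114354*(-1/238048758523) = -114354/238048758523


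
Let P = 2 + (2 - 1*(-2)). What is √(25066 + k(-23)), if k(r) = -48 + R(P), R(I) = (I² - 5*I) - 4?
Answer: 6*√695 ≈ 158.18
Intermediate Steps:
P = 6 (P = 2 + (2 + 2) = 2 + 4 = 6)
R(I) = -4 + I² - 5*I
k(r) = -46 (k(r) = -48 + (-4 + 6² - 5*6) = -48 + (-4 + 36 - 30) = -48 + 2 = -46)
√(25066 + k(-23)) = √(25066 - 46) = √25020 = 6*√695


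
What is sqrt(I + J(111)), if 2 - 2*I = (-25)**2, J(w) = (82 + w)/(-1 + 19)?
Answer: I*sqrt(2707)/3 ≈ 17.343*I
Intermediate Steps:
J(w) = 41/9 + w/18 (J(w) = (82 + w)/18 = (82 + w)*(1/18) = 41/9 + w/18)
I = -623/2 (I = 1 - 1/2*(-25)**2 = 1 - 1/2*625 = 1 - 625/2 = -623/2 ≈ -311.50)
sqrt(I + J(111)) = sqrt(-623/2 + (41/9 + (1/18)*111)) = sqrt(-623/2 + (41/9 + 37/6)) = sqrt(-623/2 + 193/18) = sqrt(-2707/9) = I*sqrt(2707)/3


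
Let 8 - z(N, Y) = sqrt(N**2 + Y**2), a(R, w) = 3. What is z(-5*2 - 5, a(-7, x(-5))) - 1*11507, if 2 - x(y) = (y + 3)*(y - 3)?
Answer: -11499 - 3*sqrt(26) ≈ -11514.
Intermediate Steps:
x(y) = 2 - (-3 + y)*(3 + y) (x(y) = 2 - (y + 3)*(y - 3) = 2 - (3 + y)*(-3 + y) = 2 - (-3 + y)*(3 + y))
z(N, Y) = 8 - sqrt(N**2 + Y**2)
z(-5*2 - 5, a(-7, x(-5))) - 1*11507 = (8 - sqrt((-5*2 - 5)**2 + 3**2)) - 1*11507 = (8 - sqrt((-10 - 5)**2 + 9)) - 11507 = (8 - sqrt((-15)**2 + 9)) - 11507 = (8 - sqrt(225 + 9)) - 11507 = (8 - sqrt(234)) - 11507 = (8 - 3*sqrt(26)) - 11507 = -11499 - 3*sqrt(26)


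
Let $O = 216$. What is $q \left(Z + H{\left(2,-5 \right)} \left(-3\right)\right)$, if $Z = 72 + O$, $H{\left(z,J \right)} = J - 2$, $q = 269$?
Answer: $83121$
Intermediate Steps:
$H{\left(z,J \right)} = -2 + J$ ($H{\left(z,J \right)} = J - 2 = -2 + J$)
$Z = 288$ ($Z = 72 + 216 = 288$)
$q \left(Z + H{\left(2,-5 \right)} \left(-3\right)\right) = 269 \left(288 + \left(-2 - 5\right) \left(-3\right)\right) = 269 \left(288 - -21\right) = 269 \left(288 + 21\right) = 269 \cdot 309 = 83121$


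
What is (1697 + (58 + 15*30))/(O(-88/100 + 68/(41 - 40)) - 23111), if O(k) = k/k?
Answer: -441/4622 ≈ -0.095413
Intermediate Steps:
O(k) = 1
(1697 + (58 + 15*30))/(O(-88/100 + 68/(41 - 40)) - 23111) = (1697 + (58 + 15*30))/(1 - 23111) = (1697 + (58 + 450))/(-23110) = (1697 + 508)*(-1/23110) = 2205*(-1/23110) = -441/4622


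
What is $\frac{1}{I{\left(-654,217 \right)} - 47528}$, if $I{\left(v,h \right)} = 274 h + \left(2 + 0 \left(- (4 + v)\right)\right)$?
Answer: $\frac{1}{11932} \approx 8.3808 \cdot 10^{-5}$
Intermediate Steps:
$I{\left(v,h \right)} = 2 + 274 h$ ($I{\left(v,h \right)} = 274 h + \left(2 + 0 \left(-4 - v\right)\right) = 274 h + \left(2 + 0\right) = 274 h + 2 = 2 + 274 h$)
$\frac{1}{I{\left(-654,217 \right)} - 47528} = \frac{1}{\left(2 + 274 \cdot 217\right) - 47528} = \frac{1}{\left(2 + 59458\right) - 47528} = \frac{1}{59460 - 47528} = \frac{1}{11932}$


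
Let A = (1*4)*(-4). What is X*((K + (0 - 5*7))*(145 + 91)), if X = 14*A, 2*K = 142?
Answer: -1903104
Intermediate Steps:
K = 71 (K = (½)*142 = 71)
A = -16 (A = 4*(-4) = -16)
X = -224 (X = 14*(-16) = -224)
X*((K + (0 - 5*7))*(145 + 91)) = -224*(71 + (0 - 5*7))*(145 + 91) = -224*(71 + (0 - 35))*236 = -224*(71 - 35)*236 = -8064*236 = -224*8496 = -1903104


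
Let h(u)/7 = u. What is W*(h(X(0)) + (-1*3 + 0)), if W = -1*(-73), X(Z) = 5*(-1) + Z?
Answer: -2774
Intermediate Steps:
X(Z) = -5 + Z
h(u) = 7*u
W = 73
W*(h(X(0)) + (-1*3 + 0)) = 73*(7*(-5 + 0) + (-1*3 + 0)) = 73*(7*(-5) + (-3 + 0)) = 73*(-35 - 3) = 73*(-38) = -2774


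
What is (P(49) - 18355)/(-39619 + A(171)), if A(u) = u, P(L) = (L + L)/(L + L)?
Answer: 9177/19724 ≈ 0.46527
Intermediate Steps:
P(L) = 1 (P(L) = (2*L)/((2*L)) = (2*L)*(1/(2*L)) = 1)
(P(49) - 18355)/(-39619 + A(171)) = (1 - 18355)/(-39619 + 171) = -18354/(-39448) = -18354*(-1/39448) = 9177/19724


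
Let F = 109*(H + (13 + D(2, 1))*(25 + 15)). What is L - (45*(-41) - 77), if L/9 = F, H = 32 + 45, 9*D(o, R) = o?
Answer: 596299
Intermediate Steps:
D(o, R) = o/9
H = 77
F = 594377/9 (F = 109*(77 + (13 + (⅑)*2)*(25 + 15)) = 109*(77 + (13 + 2/9)*40) = 109*(77 + (119/9)*40) = 109*(77 + 4760/9) = 109*(5453/9) = 594377/9 ≈ 66042.)
L = 594377 (L = 9*(594377/9) = 594377)
L - (45*(-41) - 77) = 594377 - (45*(-41) - 77) = 594377 - (-1845 - 77) = 594377 - 1*(-1922) = 594377 + 1922 = 596299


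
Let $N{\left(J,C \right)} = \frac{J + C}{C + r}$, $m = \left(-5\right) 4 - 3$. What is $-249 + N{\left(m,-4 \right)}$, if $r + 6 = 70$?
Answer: $- \frac{4989}{20} \approx -249.45$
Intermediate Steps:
$r = 64$ ($r = -6 + 70 = 64$)
$m = -23$ ($m = -20 - 3 = -23$)
$N{\left(J,C \right)} = \frac{C + J}{64 + C}$ ($N{\left(J,C \right)} = \frac{J + C}{C + 64} = \frac{C + J}{64 + C}$)
$-249 + N{\left(m,-4 \right)} = -249 + \frac{-4 - 23}{64 - 4} = -249 + \frac{1}{60} \left(-27\right) = -249 - \frac{9}{20} = - \frac{4989}{20}$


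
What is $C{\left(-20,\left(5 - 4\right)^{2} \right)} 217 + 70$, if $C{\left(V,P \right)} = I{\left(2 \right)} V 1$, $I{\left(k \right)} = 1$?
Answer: $-4270$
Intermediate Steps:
$C{\left(V,P \right)} = V$ ($C{\left(V,P \right)} = 1 V 1 = V 1 = V$)
$C{\left(-20,\left(5 - 4\right)^{2} \right)} 217 + 70 = \left(-20\right) 217 + 70 = -4340 + 70 = -4270$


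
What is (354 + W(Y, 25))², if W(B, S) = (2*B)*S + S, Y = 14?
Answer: 1164241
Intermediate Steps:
W(B, S) = S + 2*B*S (W(B, S) = 2*B*S + S = S + 2*B*S)
(354 + W(Y, 25))² = (354 + 25*(1 + 2*14))² = (354 + 25*(1 + 28))² = (354 + 25*29)² = (354 + 725)² = 1079² = 1164241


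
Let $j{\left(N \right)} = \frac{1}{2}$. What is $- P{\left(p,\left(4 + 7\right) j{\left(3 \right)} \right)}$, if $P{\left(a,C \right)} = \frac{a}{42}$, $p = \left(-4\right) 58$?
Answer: $\frac{116}{21} \approx 5.5238$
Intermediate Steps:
$p = -232$
$j{\left(N \right)} = \frac{1}{2}$
$P{\left(a,C \right)} = \frac{a}{42}$ ($P{\left(a,C \right)} = a \frac{1}{42} = \frac{a}{42}$)
$- P{\left(p,\left(4 + 7\right) j{\left(3 \right)} \right)} = - \frac{-232}{42} = \left(-1\right) \left(- \frac{116}{21}\right) = \frac{116}{21}$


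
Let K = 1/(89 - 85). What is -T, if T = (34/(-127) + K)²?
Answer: -81/258064 ≈ -0.00031388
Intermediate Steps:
K = ¼ (K = 1/4 = ¼ ≈ 0.25000)
T = 81/258064 (T = (34/(-127) + ¼)² = (34*(-1/127) + ¼)² = (-34/127 + ¼)² = (-9/508)² = 81/258064 ≈ 0.00031388)
-T = -1*81/258064 = -81/258064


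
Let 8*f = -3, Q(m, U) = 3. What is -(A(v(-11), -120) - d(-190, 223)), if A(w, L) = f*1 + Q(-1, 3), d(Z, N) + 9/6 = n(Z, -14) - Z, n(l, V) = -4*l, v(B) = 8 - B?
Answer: 7567/8 ≈ 945.88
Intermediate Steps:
f = -3/8 (f = (⅛)*(-3) = -3/8 ≈ -0.37500)
d(Z, N) = -3/2 - 5*Z (d(Z, N) = -3/2 + (-4*Z - Z) = -3/2 - 5*Z)
A(w, L) = 21/8 (A(w, L) = -3/8*1 + 3 = -3/8 + 3 = 21/8)
-(A(v(-11), -120) - d(-190, 223)) = -(21/8 - (-3/2 - 5*(-190))) = -(21/8 - (-3/2 + 950)) = -(21/8 - 1*1897/2) = -(21/8 - 1897/2) = -1*(-7567/8) = 7567/8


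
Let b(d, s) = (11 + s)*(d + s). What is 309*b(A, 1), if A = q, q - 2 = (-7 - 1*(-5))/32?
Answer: 43569/4 ≈ 10892.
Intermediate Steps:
q = 31/16 (q = 2 + (-7 - 1*(-5))/32 = 2 + (-7 + 5)*(1/32) = 2 - 2*1/32 = 2 - 1/16 = 31/16 ≈ 1.9375)
A = 31/16 ≈ 1.9375
309*b(A, 1) = 309*(1² + 11*(31/16) + 11*1 + (31/16)*1) = 309*(1 + 341/16 + 11 + 31/16) = 309*(141/4) = 43569/4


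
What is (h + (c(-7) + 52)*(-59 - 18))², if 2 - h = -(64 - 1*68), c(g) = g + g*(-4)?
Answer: 31618129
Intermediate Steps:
c(g) = -3*g (c(g) = g - 4*g = -3*g)
h = -2 (h = 2 - (-1)*(64 - 1*68) = 2 - (-1)*(64 - 68) = 2 - (-1)*(-4) = 2 - 1*4 = 2 - 4 = -2)
(h + (c(-7) + 52)*(-59 - 18))² = (-2 + (-3*(-7) + 52)*(-59 - 18))² = (-2 + (21 + 52)*(-77))² = (-2 + 73*(-77))² = (-2 - 5621)² = (-5623)² = 31618129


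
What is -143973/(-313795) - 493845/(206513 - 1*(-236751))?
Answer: -91148043903/139094026880 ≈ -0.65530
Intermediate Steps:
-143973/(-313795) - 493845/(206513 - 1*(-236751)) = -143973*(-1/313795) - 493845/(206513 + 236751) = 143973/313795 - 493845/443264 = -91148043903/139094026880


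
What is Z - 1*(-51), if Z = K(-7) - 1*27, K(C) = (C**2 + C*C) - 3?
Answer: 119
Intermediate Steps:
K(C) = -3 + 2*C**2 (K(C) = (C**2 + C**2) - 3 = 2*C**2 - 3 = -3 + 2*C**2)
Z = 68 (Z = (-3 + 2*(-7)**2) - 1*27 = (-3 + 2*49) - 27 = (-3 + 98) - 27 = 95 - 27 = 68)
Z - 1*(-51) = 68 - 1*(-51) = 68 + 51 = 119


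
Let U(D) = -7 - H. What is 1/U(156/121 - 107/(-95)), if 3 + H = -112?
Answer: 1/108 ≈ 0.0092593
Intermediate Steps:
H = -115 (H = -3 - 112 = -115)
U(D) = 108 (U(D) = -7 - 1*(-115) = -7 + 115 = 108)
1/U(156/121 - 107/(-95)) = 1/108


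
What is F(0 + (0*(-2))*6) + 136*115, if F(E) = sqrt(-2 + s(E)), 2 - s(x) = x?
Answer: 15640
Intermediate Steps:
s(x) = 2 - x
F(E) = sqrt(-E) (F(E) = sqrt(-2 + (2 - E)) = sqrt(-E))
F(0 + (0*(-2))*6) + 136*115 = sqrt(-(0 + (0*(-2))*6)) + 136*115 = sqrt(-(0 + 0*6)) + 15640 = sqrt(-(0 + 0)) + 15640 = sqrt(-1*0) + 15640 = sqrt(0) + 15640 = 0 + 15640 = 15640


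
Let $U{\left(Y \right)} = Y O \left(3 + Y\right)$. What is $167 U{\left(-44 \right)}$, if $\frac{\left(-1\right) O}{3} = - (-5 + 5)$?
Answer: $0$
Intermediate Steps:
$O = 0$ ($O = - 3 \left(- (-5 + 5)\right) = - 3 \left(\left(-1\right) 0\right) = \left(-3\right) 0 = 0$)
$U{\left(Y \right)} = 0$ ($U{\left(Y \right)} = Y 0 \left(3 + Y\right) = 0 \left(3 + Y\right) = 0$)
$167 U{\left(-44 \right)} = 167 \cdot 0 = 0$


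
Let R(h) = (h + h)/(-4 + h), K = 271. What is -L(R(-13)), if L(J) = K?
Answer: -271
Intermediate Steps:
R(h) = 2*h/(-4 + h) (R(h) = (2*h)/(-4 + h) = 2*h/(-4 + h))
L(J) = 271
-L(R(-13)) = -1*271 = -271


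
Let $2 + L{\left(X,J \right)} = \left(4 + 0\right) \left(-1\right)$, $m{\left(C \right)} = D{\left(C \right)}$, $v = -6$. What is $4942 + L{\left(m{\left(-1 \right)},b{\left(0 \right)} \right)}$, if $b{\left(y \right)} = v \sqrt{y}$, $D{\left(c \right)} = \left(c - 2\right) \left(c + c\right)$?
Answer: $4936$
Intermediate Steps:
$D{\left(c \right)} = 2 c \left(-2 + c\right)$ ($D{\left(c \right)} = \left(-2 + c\right) 2 c = 2 c \left(-2 + c\right)$)
$b{\left(y \right)} = - 6 \sqrt{y}$
$m{\left(C \right)} = 2 C \left(-2 + C\right)$
$L{\left(X,J \right)} = -6$ ($L{\left(X,J \right)} = -2 + \left(4 + 0\right) \left(-1\right) = -2 + 4 \left(-1\right) = -2 - 4 = -6$)
$4942 + L{\left(m{\left(-1 \right)},b{\left(0 \right)} \right)} = 4942 - 6 = 4936$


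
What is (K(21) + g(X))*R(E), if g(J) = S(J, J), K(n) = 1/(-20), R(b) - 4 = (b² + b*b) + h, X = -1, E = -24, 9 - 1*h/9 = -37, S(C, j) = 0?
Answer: -157/2 ≈ -78.500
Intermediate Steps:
h = 414 (h = 81 - 9*(-37) = 81 + 333 = 414)
R(b) = 418 + 2*b² (R(b) = 4 + ((b² + b*b) + 414) = 4 + ((b² + b²) + 414) = 4 + (2*b² + 414) = 4 + (414 + 2*b²) = 418 + 2*b²)
K(n) = -1/20
g(J) = 0
(K(21) + g(X))*R(E) = (-1/20 + 0)*(418 + 2*(-24)²) = -(418 + 2*576)/20 = -(418 + 1152)/20 = -1/20*1570 = -157/2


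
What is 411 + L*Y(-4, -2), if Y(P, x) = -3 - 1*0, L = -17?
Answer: 462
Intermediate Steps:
Y(P, x) = -3 (Y(P, x) = -3 + 0 = -3)
411 + L*Y(-4, -2) = 411 - 17*(-3) = 411 + 51 = 462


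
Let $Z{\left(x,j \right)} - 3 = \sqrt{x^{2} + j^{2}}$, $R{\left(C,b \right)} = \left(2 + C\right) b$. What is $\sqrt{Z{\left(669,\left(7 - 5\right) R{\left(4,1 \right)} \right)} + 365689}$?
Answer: $\sqrt{365692 + 3 \sqrt{49745}} \approx 605.28$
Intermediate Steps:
$R{\left(C,b \right)} = b \left(2 + C\right)$
$Z{\left(x,j \right)} = 3 + \sqrt{j^{2} + x^{2}}$ ($Z{\left(x,j \right)} = 3 + \sqrt{x^{2} + j^{2}} = 3 + \sqrt{j^{2} + x^{2}}$)
$\sqrt{Z{\left(669,\left(7 - 5\right) R{\left(4,1 \right)} \right)} + 365689} = \sqrt{\left(3 + \sqrt{\left(\left(7 - 5\right) 1 \left(2 + 4\right)\right)^{2} + 669^{2}}\right) + 365689} = \sqrt{\left(3 + \sqrt{\left(2 \cdot 1 \cdot 6\right)^{2} + 447561}\right) + 365689} = \sqrt{\left(3 + \sqrt{\left(2 \cdot 6\right)^{2} + 447561}\right) + 365689} = \sqrt{\left(3 + \sqrt{12^{2} + 447561}\right) + 365689} = \sqrt{\left(3 + \sqrt{144 + 447561}\right) + 365689} = \sqrt{\left(3 + \sqrt{447705}\right) + 365689} = \sqrt{\left(3 + 3 \sqrt{49745}\right) + 365689} = \sqrt{365692 + 3 \sqrt{49745}}$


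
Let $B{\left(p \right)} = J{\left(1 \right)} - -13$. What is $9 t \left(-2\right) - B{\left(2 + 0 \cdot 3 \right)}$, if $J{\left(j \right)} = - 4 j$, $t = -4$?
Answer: $63$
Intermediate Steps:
$B{\left(p \right)} = 9$ ($B{\left(p \right)} = \left(-4\right) 1 - -13 = -4 + 13 = 9$)
$9 t \left(-2\right) - B{\left(2 + 0 \cdot 3 \right)} = 9 \left(-4\right) \left(-2\right) - 9 = \left(-36\right) \left(-2\right) - 9 = 72 - 9 = 63$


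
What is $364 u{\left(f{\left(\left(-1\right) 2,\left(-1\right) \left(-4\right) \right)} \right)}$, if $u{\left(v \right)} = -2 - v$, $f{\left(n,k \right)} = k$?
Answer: $-2184$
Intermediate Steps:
$364 u{\left(f{\left(\left(-1\right) 2,\left(-1\right) \left(-4\right) \right)} \right)} = 364 \left(-2 - \left(-1\right) \left(-4\right)\right) = 364 \left(-2 - 4\right) = 364 \left(-6\right) = -2184$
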